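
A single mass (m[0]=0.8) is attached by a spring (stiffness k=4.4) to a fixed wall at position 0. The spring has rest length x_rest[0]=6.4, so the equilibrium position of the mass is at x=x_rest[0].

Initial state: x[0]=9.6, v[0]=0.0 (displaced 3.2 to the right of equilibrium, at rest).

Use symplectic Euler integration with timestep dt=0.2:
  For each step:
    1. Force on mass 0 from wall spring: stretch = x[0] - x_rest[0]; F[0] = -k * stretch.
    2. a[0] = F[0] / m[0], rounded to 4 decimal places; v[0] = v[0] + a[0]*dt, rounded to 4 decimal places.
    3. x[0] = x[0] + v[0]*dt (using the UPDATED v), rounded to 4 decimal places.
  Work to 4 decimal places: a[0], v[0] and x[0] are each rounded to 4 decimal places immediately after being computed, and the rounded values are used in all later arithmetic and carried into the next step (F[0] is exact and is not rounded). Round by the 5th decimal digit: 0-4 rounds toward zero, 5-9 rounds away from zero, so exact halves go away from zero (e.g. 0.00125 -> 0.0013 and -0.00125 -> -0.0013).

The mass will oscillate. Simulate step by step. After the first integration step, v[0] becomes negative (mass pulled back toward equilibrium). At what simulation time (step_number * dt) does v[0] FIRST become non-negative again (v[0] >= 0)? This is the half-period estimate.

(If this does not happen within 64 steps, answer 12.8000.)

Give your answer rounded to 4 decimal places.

Step 0: x=[9.6000] v=[0.0000]
Step 1: x=[8.8960] v=[-3.5200]
Step 2: x=[7.6429] v=[-6.2656]
Step 3: x=[6.1163] v=[-7.6328]
Step 4: x=[4.6522] v=[-7.3207]
Step 5: x=[3.5726] v=[-5.3981]
Step 6: x=[3.1150] v=[-2.2880]
Step 7: x=[3.3801] v=[1.3255]
First v>=0 after going negative at step 7, time=1.4000

Answer: 1.4000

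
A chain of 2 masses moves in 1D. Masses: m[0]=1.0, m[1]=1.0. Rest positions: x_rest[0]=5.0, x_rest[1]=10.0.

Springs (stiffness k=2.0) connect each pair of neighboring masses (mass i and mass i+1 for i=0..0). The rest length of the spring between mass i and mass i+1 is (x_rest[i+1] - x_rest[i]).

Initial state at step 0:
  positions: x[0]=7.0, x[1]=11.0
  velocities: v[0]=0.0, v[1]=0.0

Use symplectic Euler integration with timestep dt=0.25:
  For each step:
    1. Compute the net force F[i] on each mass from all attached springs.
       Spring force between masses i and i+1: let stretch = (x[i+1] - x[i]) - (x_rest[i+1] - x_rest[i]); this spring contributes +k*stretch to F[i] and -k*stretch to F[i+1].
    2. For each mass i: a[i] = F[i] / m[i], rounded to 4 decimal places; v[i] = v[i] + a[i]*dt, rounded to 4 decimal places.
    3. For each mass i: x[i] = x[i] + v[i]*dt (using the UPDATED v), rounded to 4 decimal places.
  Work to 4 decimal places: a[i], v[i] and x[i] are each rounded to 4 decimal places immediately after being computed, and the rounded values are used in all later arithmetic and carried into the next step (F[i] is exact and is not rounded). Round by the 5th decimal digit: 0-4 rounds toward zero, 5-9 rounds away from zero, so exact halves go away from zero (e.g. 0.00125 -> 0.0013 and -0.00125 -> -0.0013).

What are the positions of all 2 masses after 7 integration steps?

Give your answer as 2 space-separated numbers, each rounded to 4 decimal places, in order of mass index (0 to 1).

Answer: 6.0886 11.9117

Derivation:
Step 0: x=[7.0000 11.0000] v=[0.0000 0.0000]
Step 1: x=[6.8750 11.1250] v=[-0.5000 0.5000]
Step 2: x=[6.6563 11.3438] v=[-0.8750 0.8750]
Step 3: x=[6.3985 11.6016] v=[-1.0313 1.0313]
Step 4: x=[6.1661 11.8341] v=[-0.9298 0.9298]
Step 5: x=[6.0172 11.9831] v=[-0.5958 0.5958]
Step 6: x=[5.9890 12.0113] v=[-0.1129 0.1129]
Step 7: x=[6.0886 11.9117] v=[0.3983 -0.3983]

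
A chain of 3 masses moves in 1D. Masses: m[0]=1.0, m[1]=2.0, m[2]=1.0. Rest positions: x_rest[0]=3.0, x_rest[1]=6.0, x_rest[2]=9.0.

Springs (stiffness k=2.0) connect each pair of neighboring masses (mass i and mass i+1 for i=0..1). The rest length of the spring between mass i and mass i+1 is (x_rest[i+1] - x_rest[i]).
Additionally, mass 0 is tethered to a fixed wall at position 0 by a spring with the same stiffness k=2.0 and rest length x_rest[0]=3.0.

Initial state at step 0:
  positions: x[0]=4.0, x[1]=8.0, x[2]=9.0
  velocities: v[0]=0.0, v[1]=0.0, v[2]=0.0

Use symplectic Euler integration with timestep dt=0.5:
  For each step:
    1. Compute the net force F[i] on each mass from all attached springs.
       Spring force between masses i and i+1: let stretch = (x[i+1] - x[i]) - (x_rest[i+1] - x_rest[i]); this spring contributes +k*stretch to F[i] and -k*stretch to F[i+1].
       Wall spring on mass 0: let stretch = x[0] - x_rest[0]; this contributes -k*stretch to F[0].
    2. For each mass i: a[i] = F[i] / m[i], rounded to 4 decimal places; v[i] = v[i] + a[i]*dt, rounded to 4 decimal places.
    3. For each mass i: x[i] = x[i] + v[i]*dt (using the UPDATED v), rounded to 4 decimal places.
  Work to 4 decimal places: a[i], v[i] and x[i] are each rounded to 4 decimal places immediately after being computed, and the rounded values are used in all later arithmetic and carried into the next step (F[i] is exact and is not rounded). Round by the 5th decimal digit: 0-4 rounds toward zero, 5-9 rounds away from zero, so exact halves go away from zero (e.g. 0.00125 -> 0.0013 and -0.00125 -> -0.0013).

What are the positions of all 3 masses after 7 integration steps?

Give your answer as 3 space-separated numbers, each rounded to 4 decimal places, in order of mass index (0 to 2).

Step 0: x=[4.0000 8.0000 9.0000] v=[0.0000 0.0000 0.0000]
Step 1: x=[4.0000 7.2500 10.0000] v=[0.0000 -1.5000 2.0000]
Step 2: x=[3.6250 6.3750 11.1250] v=[-0.7500 -1.7500 2.2500]
Step 3: x=[2.8125 6.0000 11.3750] v=[-1.6250 -0.7500 0.5000]
Step 4: x=[2.1875 6.1719 10.4375] v=[-1.2500 0.3438 -1.8750]
Step 5: x=[2.4610 6.4141 8.8672] v=[0.5469 0.4844 -3.1406]
Step 6: x=[3.4805 6.2813 7.5704] v=[2.0390 -0.2656 -2.5937]
Step 7: x=[4.1602 5.7706 7.1290] v=[1.3593 -1.0215 -0.8828]

Answer: 4.1602 5.7706 7.1290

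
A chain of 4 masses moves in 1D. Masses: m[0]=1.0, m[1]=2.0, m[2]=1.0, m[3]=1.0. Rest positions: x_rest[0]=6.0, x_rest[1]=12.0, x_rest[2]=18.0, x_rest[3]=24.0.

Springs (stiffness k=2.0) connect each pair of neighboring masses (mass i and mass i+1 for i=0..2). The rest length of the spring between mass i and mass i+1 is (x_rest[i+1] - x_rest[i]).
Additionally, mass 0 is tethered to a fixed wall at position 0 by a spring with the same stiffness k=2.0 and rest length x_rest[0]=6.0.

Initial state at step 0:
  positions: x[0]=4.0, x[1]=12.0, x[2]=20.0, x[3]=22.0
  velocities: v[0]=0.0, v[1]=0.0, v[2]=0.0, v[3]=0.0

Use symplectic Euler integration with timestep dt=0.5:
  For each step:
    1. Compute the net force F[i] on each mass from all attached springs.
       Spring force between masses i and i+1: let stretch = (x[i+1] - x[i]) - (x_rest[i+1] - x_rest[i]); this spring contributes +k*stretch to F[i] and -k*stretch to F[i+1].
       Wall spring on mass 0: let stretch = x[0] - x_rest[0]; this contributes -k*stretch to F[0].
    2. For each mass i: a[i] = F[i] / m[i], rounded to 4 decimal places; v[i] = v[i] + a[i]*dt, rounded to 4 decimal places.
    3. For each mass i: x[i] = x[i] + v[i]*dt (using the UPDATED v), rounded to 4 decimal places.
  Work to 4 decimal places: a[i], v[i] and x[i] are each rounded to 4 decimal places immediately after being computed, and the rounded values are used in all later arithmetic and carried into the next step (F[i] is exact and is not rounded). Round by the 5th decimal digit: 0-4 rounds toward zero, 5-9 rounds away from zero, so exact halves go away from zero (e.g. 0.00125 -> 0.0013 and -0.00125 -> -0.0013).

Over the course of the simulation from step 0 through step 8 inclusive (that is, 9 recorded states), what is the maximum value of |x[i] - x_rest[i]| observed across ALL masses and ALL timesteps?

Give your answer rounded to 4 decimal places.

Step 0: x=[4.0000 12.0000 20.0000 22.0000] v=[0.0000 0.0000 0.0000 0.0000]
Step 1: x=[6.0000 12.0000 17.0000 24.0000] v=[4.0000 0.0000 -6.0000 4.0000]
Step 2: x=[8.0000 11.7500 15.0000 25.5000] v=[4.0000 -0.5000 -4.0000 3.0000]
Step 3: x=[7.8750 11.3750 16.6250 24.7500] v=[-0.2500 -0.7500 3.2500 -1.5000]
Step 4: x=[5.5625 11.4375 19.6875 22.9375] v=[-4.6250 0.1250 6.1250 -3.6250]
Step 5: x=[3.4063 12.0938 20.2500 22.5000] v=[-4.3125 1.3125 1.1250 -0.8750]
Step 6: x=[3.8907 12.6173 17.8594 23.9375] v=[0.9687 1.0469 -4.7812 2.8750]
Step 7: x=[6.7930 12.2696 15.8868 25.3360] v=[5.8046 -0.6954 -3.9452 2.7969]
Step 8: x=[9.0371 11.4571 16.8302 25.0099] v=[4.4882 -1.6251 1.8868 -0.6523]
Max displacement = 3.0371

Answer: 3.0371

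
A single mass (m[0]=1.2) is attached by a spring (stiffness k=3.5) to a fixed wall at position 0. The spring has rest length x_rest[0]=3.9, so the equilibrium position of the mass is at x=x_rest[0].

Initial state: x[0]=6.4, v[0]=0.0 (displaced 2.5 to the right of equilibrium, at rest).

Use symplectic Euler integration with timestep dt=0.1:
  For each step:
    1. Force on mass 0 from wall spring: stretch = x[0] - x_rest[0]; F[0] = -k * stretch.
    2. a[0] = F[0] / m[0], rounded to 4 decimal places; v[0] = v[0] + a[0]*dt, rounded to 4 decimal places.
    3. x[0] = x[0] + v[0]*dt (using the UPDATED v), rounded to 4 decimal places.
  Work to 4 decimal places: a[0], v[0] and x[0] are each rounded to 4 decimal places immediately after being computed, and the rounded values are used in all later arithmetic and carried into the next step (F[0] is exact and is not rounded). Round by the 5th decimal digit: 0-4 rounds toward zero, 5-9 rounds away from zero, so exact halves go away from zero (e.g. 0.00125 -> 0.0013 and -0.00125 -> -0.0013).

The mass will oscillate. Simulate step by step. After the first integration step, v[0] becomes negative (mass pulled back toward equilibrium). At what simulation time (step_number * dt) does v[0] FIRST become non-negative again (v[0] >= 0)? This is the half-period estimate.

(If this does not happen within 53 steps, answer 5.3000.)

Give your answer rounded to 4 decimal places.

Answer: 1.9000

Derivation:
Step 0: x=[6.4000] v=[0.0000]
Step 1: x=[6.3271] v=[-0.7292]
Step 2: x=[6.1834] v=[-1.4371]
Step 3: x=[5.9731] v=[-2.1031]
Step 4: x=[5.7023] v=[-2.7078]
Step 5: x=[5.3790] v=[-3.2335]
Step 6: x=[5.0125] v=[-3.6649]
Step 7: x=[4.6136] v=[-3.9894]
Step 8: x=[4.1939] v=[-4.1975]
Step 9: x=[3.7656] v=[-4.2832]
Step 10: x=[3.3412] v=[-4.2440]
Step 11: x=[2.9331] v=[-4.0810]
Step 12: x=[2.5532] v=[-3.7990]
Step 13: x=[2.2126] v=[-3.4062]
Step 14: x=[1.9212] v=[-2.9140]
Step 15: x=[1.6875] v=[-2.3369]
Step 16: x=[1.5183] v=[-1.6916]
Step 17: x=[1.4186] v=[-0.9969]
Step 18: x=[1.3913] v=[-0.2732]
Step 19: x=[1.4372] v=[0.4585]
First v>=0 after going negative at step 19, time=1.9000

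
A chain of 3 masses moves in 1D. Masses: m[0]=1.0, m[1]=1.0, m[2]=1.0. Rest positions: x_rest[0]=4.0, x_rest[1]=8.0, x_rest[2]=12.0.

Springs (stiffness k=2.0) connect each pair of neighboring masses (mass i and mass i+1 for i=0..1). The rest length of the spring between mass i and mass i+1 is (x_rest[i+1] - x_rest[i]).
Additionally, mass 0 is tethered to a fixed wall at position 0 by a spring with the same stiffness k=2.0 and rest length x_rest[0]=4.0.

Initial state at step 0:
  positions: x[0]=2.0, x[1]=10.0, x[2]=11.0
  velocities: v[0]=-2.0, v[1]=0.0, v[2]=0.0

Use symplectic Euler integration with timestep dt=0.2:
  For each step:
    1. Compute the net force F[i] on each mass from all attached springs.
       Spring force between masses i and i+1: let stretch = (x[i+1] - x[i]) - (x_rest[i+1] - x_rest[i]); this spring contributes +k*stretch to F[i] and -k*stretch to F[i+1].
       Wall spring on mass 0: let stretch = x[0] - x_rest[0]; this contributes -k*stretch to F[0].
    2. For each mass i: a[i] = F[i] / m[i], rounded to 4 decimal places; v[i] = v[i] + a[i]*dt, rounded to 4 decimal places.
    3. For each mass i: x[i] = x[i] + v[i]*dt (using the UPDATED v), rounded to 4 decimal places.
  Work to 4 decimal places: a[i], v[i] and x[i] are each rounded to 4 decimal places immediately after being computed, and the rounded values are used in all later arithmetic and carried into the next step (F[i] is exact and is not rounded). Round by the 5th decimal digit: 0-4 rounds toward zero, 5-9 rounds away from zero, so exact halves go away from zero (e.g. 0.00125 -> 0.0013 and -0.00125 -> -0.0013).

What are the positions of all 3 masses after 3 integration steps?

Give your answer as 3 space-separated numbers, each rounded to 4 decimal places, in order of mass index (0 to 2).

Step 0: x=[2.0000 10.0000 11.0000] v=[-2.0000 0.0000 0.0000]
Step 1: x=[2.0800 9.4400 11.2400] v=[0.4000 -2.8000 1.2000]
Step 2: x=[2.5824 8.4352 11.6560] v=[2.5120 -5.0240 2.0800]
Step 3: x=[3.3464 7.2198 12.1343] v=[3.8202 -6.0768 2.3917]

Answer: 3.3464 7.2198 12.1343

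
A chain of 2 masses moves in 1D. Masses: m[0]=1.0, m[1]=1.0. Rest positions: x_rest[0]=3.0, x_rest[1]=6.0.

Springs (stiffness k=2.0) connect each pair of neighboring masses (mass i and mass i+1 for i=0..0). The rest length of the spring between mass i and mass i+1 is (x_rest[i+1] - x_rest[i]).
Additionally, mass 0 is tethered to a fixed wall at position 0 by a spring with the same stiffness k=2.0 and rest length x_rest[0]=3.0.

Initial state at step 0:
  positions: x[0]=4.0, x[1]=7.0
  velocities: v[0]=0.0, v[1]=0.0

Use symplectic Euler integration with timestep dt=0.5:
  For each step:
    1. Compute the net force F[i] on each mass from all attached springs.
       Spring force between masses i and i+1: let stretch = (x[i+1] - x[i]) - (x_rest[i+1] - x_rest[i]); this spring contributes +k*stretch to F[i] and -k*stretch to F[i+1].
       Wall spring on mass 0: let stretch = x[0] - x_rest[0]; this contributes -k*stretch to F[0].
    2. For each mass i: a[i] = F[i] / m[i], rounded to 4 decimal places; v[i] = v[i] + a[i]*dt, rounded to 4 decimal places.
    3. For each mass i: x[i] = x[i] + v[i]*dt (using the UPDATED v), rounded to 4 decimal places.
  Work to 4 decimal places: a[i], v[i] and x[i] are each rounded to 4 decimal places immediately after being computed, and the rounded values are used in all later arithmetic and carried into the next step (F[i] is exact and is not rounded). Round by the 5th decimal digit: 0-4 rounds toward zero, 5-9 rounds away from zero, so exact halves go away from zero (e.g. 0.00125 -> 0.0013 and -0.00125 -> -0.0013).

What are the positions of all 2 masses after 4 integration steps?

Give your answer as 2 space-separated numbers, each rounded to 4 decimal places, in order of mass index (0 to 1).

Answer: 2.9375 5.3750

Derivation:
Step 0: x=[4.0000 7.0000] v=[0.0000 0.0000]
Step 1: x=[3.5000 7.0000] v=[-1.0000 0.0000]
Step 2: x=[3.0000 6.7500] v=[-1.0000 -0.5000]
Step 3: x=[2.8750 6.1250] v=[-0.2500 -1.2500]
Step 4: x=[2.9375 5.3750] v=[0.1250 -1.5000]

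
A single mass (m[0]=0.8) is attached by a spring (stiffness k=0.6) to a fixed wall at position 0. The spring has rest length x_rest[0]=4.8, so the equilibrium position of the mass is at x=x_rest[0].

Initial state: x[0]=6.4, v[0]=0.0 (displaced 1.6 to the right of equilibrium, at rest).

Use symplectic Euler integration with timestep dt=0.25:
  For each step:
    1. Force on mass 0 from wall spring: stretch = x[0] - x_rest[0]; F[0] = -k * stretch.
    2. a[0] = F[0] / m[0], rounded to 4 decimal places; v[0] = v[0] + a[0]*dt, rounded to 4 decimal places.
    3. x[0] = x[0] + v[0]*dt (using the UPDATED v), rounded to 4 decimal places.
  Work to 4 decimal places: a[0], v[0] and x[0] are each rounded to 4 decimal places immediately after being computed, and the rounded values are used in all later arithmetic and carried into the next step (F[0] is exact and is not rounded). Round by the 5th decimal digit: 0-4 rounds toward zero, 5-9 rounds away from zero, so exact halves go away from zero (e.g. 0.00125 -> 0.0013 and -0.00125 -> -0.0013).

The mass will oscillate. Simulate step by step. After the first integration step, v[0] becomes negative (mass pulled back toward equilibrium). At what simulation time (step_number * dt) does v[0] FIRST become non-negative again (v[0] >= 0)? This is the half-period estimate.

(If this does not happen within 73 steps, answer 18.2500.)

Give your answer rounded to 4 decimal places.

Answer: 3.7500

Derivation:
Step 0: x=[6.4000] v=[0.0000]
Step 1: x=[6.3250] v=[-0.3000]
Step 2: x=[6.1785] v=[-0.5860]
Step 3: x=[5.9674] v=[-0.8445]
Step 4: x=[5.7016] v=[-1.0634]
Step 5: x=[5.3935] v=[-1.2325]
Step 6: x=[5.0576] v=[-1.3438]
Step 7: x=[4.7096] v=[-1.3921]
Step 8: x=[4.3658] v=[-1.3752]
Step 9: x=[4.0424] v=[-1.2938]
Step 10: x=[3.7545] v=[-1.1518]
Step 11: x=[3.5156] v=[-0.9558]
Step 12: x=[3.3369] v=[-0.7150]
Step 13: x=[3.2267] v=[-0.4407]
Step 14: x=[3.1903] v=[-0.1457]
Step 15: x=[3.2293] v=[0.1561]
First v>=0 after going negative at step 15, time=3.7500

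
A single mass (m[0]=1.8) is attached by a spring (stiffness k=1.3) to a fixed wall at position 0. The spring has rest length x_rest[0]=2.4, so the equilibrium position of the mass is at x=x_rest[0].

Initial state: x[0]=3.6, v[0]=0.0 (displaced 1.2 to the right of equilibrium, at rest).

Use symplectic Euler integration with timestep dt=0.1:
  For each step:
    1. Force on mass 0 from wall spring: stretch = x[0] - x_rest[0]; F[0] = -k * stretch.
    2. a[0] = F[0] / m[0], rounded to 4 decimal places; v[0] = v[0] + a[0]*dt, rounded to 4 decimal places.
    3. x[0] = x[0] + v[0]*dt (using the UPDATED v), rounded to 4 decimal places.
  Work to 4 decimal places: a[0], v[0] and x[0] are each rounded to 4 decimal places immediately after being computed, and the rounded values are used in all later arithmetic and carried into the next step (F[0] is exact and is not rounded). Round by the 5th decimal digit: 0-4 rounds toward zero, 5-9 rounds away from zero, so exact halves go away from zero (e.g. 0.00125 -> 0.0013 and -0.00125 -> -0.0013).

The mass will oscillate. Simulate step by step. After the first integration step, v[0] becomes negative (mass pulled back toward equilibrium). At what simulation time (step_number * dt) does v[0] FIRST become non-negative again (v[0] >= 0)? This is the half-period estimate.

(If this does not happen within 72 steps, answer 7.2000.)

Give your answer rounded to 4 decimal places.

Step 0: x=[3.6000] v=[0.0000]
Step 1: x=[3.5913] v=[-0.0867]
Step 2: x=[3.5740] v=[-0.1727]
Step 3: x=[3.5483] v=[-0.2575]
Step 4: x=[3.5143] v=[-0.3404]
Step 5: x=[3.4722] v=[-0.4209]
Step 6: x=[3.4224] v=[-0.4983]
Step 7: x=[3.3652] v=[-0.5721]
Step 8: x=[3.3010] v=[-0.6418]
Step 9: x=[3.2303] v=[-0.7069]
Step 10: x=[3.1536] v=[-0.7669]
Step 11: x=[3.0715] v=[-0.8213]
Step 12: x=[2.9845] v=[-0.8698]
Step 13: x=[2.8933] v=[-0.9120]
Step 14: x=[2.7985] v=[-0.9476]
Step 15: x=[2.7009] v=[-0.9764]
Step 16: x=[2.6011] v=[-0.9981]
Step 17: x=[2.4998] v=[-1.0126]
Step 18: x=[2.3978] v=[-1.0198]
Step 19: x=[2.2958] v=[-1.0196]
Step 20: x=[2.1946] v=[-1.0121]
Step 21: x=[2.0949] v=[-0.9973]
Step 22: x=[1.9974] v=[-0.9753]
Step 23: x=[1.9028] v=[-0.9462]
Step 24: x=[1.8118] v=[-0.9103]
Step 25: x=[1.7250] v=[-0.8678]
Step 26: x=[1.6431] v=[-0.8191]
Step 27: x=[1.5667] v=[-0.7644]
Step 28: x=[1.4963] v=[-0.7042]
Step 29: x=[1.4324] v=[-0.6389]
Step 30: x=[1.3755] v=[-0.5690]
Step 31: x=[1.3260] v=[-0.4950]
Step 32: x=[1.2843] v=[-0.4174]
Step 33: x=[1.2506] v=[-0.3368]
Step 34: x=[1.2252] v=[-0.2538]
Step 35: x=[1.2083] v=[-0.1690]
Step 36: x=[1.2000] v=[-0.0829]
Step 37: x=[1.2004] v=[0.0038]
First v>=0 after going negative at step 37, time=3.7000

Answer: 3.7000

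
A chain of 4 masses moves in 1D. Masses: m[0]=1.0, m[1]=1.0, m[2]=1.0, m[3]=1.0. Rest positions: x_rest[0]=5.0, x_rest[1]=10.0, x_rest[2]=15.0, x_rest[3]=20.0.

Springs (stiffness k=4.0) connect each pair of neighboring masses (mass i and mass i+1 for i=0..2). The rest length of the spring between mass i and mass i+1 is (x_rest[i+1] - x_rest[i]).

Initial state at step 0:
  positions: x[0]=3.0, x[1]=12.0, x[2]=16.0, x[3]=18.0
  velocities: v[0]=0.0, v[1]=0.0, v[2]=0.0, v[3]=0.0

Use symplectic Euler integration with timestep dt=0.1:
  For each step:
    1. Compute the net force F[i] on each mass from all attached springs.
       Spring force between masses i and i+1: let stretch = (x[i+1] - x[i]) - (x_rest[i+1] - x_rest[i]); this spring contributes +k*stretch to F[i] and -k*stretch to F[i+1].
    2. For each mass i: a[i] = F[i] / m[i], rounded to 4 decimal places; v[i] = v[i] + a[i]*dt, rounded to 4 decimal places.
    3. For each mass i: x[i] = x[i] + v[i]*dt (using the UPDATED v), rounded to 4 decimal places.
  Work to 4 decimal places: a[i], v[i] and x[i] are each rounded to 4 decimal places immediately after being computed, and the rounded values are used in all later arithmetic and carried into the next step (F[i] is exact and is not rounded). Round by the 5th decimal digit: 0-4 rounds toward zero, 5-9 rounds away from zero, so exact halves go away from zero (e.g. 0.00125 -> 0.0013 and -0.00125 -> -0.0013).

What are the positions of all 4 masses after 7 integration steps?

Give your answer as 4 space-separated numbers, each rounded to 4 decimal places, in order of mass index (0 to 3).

Step 0: x=[3.0000 12.0000 16.0000 18.0000] v=[0.0000 0.0000 0.0000 0.0000]
Step 1: x=[3.1600 11.8000 15.9200 18.1200] v=[1.6000 -2.0000 -0.8000 1.2000]
Step 2: x=[3.4656 11.4192 15.7632 18.3520] v=[3.0560 -3.8080 -1.5680 2.3200]
Step 3: x=[3.8893 10.8940 15.5362 18.6805] v=[4.2374 -5.2518 -2.2701 3.2845]
Step 4: x=[4.3932 10.2743 15.2493 19.0832] v=[5.0393 -6.1968 -2.8693 4.0268]
Step 5: x=[4.9324 9.6184 14.9167 19.5325] v=[5.3917 -6.5592 -3.3257 4.4932]
Step 6: x=[5.4590 8.9870 14.5568 19.9972] v=[5.2661 -6.3143 -3.5987 4.6469]
Step 7: x=[5.9267 8.4372 14.1918 20.4443] v=[4.6773 -5.4976 -3.6505 4.4707]

Answer: 5.9267 8.4372 14.1918 20.4443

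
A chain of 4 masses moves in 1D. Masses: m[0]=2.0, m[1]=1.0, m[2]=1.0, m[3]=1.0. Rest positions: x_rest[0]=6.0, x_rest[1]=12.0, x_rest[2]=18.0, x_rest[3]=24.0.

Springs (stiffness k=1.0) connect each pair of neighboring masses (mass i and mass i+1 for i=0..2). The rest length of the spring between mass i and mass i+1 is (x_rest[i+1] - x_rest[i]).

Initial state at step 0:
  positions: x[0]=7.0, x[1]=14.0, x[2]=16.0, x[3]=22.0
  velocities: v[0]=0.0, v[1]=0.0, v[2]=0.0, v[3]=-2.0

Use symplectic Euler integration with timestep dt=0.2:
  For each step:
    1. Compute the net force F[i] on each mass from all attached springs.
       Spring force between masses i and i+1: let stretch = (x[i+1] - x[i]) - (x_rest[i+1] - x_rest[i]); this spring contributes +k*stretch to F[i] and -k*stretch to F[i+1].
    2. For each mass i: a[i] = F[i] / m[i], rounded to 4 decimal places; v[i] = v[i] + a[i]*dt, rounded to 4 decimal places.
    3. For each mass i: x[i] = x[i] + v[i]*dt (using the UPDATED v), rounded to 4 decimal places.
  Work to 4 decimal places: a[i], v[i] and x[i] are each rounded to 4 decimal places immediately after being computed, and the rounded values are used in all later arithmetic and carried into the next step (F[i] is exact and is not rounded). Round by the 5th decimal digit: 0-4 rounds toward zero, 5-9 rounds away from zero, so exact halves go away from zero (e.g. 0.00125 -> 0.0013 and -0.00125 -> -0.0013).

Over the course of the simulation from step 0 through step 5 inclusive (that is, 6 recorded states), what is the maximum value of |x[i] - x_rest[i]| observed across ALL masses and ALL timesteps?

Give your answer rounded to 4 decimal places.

Step 0: x=[7.0000 14.0000 16.0000 22.0000] v=[0.0000 0.0000 0.0000 -2.0000]
Step 1: x=[7.0200 13.8000 16.1600 21.6000] v=[0.1000 -1.0000 0.8000 -2.0000]
Step 2: x=[7.0556 13.4232 16.4432 21.2224] v=[0.1780 -1.8840 1.4160 -1.8880]
Step 3: x=[7.0986 12.9125 16.7968 20.8936] v=[0.2148 -2.5535 1.7678 -1.6438]
Step 4: x=[7.1378 12.3246 17.1589 20.6410] v=[0.1962 -2.9394 1.8103 -1.2632]
Step 5: x=[7.1608 11.7226 17.4669 20.4891] v=[0.1149 -3.0099 1.5399 -0.7596]
Max displacement = 3.5109

Answer: 3.5109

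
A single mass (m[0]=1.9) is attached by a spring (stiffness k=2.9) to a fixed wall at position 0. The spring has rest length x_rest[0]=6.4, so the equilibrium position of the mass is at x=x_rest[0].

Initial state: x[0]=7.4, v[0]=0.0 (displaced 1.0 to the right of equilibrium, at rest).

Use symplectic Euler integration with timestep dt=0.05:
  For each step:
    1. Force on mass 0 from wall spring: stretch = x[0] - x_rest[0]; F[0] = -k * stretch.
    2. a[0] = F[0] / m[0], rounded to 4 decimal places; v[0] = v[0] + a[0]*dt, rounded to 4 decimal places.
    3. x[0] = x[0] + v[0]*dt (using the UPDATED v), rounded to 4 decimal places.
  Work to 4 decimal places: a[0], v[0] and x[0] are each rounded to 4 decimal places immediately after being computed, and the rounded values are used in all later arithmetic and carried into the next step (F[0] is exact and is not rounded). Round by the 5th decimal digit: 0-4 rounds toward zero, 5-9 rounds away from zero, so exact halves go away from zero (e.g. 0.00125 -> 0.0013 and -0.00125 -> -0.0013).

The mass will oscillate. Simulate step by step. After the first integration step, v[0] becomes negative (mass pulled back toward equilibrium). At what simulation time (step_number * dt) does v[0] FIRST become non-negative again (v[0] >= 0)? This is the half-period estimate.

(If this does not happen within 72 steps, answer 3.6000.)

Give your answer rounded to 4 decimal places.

Step 0: x=[7.4000] v=[0.0000]
Step 1: x=[7.3962] v=[-0.0763]
Step 2: x=[7.3886] v=[-0.1523]
Step 3: x=[7.3772] v=[-0.2277]
Step 4: x=[7.3621] v=[-0.3023]
Step 5: x=[7.3433] v=[-0.3757]
Step 6: x=[7.3209] v=[-0.4477]
Step 7: x=[7.2950] v=[-0.5180]
Step 8: x=[7.2657] v=[-0.5863]
Step 9: x=[7.2331] v=[-0.6524]
Step 10: x=[7.1973] v=[-0.7160]
Step 11: x=[7.1585] v=[-0.7768]
Step 12: x=[7.1168] v=[-0.8347]
Step 13: x=[7.0723] v=[-0.8894]
Step 14: x=[7.0253] v=[-0.9407]
Step 15: x=[6.9759] v=[-0.9884]
Step 16: x=[6.9243] v=[-1.0324]
Step 17: x=[6.8707] v=[-1.0724]
Step 18: x=[6.8153] v=[-1.1083]
Step 19: x=[6.7583] v=[-1.1400]
Step 20: x=[6.6999] v=[-1.1673]
Step 21: x=[6.6404] v=[-1.1902]
Step 22: x=[6.5800] v=[-1.2085]
Step 23: x=[6.5189] v=[-1.2222]
Step 24: x=[6.4573] v=[-1.2313]
Step 25: x=[6.3955] v=[-1.2357]
Step 26: x=[6.3337] v=[-1.2354]
Step 27: x=[6.2722] v=[-1.2303]
Step 28: x=[6.2112] v=[-1.2205]
Step 29: x=[6.1509] v=[-1.2061]
Step 30: x=[6.0915] v=[-1.1871]
Step 31: x=[6.0333] v=[-1.1636]
Step 32: x=[5.9765] v=[-1.1356]
Step 33: x=[5.9213] v=[-1.1033]
Step 34: x=[5.8680] v=[-1.0668]
Step 35: x=[5.8167] v=[-1.0262]
Step 36: x=[5.7676] v=[-0.9817]
Step 37: x=[5.7209] v=[-0.9334]
Step 38: x=[5.6768] v=[-0.8816]
Step 39: x=[5.6355] v=[-0.8264]
Step 40: x=[5.5971] v=[-0.7681]
Step 41: x=[5.5618] v=[-0.7068]
Step 42: x=[5.5297] v=[-0.6428]
Step 43: x=[5.5009] v=[-0.5764]
Step 44: x=[5.4755] v=[-0.5078]
Step 45: x=[5.4536] v=[-0.4372]
Step 46: x=[5.4354] v=[-0.3650]
Step 47: x=[5.4208] v=[-0.2914]
Step 48: x=[5.4100] v=[-0.2167]
Step 49: x=[5.4029] v=[-0.1411]
Step 50: x=[5.3997] v=[-0.0650]
Step 51: x=[5.4003] v=[0.0113]
First v>=0 after going negative at step 51, time=2.5500

Answer: 2.5500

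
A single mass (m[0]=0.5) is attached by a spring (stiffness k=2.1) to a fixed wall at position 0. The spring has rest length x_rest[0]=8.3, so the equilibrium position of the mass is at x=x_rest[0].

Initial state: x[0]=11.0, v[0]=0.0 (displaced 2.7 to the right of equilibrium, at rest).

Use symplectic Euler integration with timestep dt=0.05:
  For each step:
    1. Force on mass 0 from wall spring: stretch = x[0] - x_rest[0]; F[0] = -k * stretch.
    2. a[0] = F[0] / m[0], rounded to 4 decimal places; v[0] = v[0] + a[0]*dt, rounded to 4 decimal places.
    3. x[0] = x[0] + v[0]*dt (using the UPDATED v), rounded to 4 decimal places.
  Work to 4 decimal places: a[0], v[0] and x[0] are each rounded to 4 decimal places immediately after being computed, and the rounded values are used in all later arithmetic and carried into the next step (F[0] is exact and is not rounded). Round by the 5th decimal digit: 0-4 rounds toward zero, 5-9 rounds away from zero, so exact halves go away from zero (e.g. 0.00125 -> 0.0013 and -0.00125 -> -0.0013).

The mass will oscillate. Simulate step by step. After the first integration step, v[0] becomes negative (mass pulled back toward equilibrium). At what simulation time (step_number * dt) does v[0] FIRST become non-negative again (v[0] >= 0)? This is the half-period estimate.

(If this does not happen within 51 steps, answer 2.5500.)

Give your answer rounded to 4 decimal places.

Step 0: x=[11.0000] v=[0.0000]
Step 1: x=[10.9717] v=[-0.5670]
Step 2: x=[10.9153] v=[-1.1281]
Step 3: x=[10.8314] v=[-1.6773]
Step 4: x=[10.7210] v=[-2.2089]
Step 5: x=[10.5851] v=[-2.7173]
Step 6: x=[10.4252] v=[-3.1972]
Step 7: x=[10.2430] v=[-3.6435]
Step 8: x=[10.0404] v=[-4.0515]
Step 9: x=[9.8196] v=[-4.4170]
Step 10: x=[9.5828] v=[-4.7361]
Step 11: x=[9.3325] v=[-5.0055]
Step 12: x=[9.0714] v=[-5.2223]
Step 13: x=[8.8022] v=[-5.3843]
Step 14: x=[8.5277] v=[-5.4898]
Step 15: x=[8.2508] v=[-5.5376]
Step 16: x=[7.9744] v=[-5.5273]
Step 17: x=[7.7015] v=[-5.4589]
Step 18: x=[7.4348] v=[-5.3332]
Step 19: x=[7.1772] v=[-5.1515]
Step 20: x=[6.9314] v=[-4.9157]
Step 21: x=[6.7000] v=[-4.6283]
Step 22: x=[6.4854] v=[-4.2923]
Step 23: x=[6.2898] v=[-3.9112]
Step 24: x=[6.1153] v=[-3.4891]
Step 25: x=[5.9638] v=[-3.0303]
Step 26: x=[5.8368] v=[-2.5397]
Step 27: x=[5.7357] v=[-2.0224]
Step 28: x=[5.6615] v=[-1.4839]
Step 29: x=[5.6150] v=[-0.9298]
Step 30: x=[5.5967] v=[-0.3660]
Step 31: x=[5.6068] v=[0.2017]
First v>=0 after going negative at step 31, time=1.5500

Answer: 1.5500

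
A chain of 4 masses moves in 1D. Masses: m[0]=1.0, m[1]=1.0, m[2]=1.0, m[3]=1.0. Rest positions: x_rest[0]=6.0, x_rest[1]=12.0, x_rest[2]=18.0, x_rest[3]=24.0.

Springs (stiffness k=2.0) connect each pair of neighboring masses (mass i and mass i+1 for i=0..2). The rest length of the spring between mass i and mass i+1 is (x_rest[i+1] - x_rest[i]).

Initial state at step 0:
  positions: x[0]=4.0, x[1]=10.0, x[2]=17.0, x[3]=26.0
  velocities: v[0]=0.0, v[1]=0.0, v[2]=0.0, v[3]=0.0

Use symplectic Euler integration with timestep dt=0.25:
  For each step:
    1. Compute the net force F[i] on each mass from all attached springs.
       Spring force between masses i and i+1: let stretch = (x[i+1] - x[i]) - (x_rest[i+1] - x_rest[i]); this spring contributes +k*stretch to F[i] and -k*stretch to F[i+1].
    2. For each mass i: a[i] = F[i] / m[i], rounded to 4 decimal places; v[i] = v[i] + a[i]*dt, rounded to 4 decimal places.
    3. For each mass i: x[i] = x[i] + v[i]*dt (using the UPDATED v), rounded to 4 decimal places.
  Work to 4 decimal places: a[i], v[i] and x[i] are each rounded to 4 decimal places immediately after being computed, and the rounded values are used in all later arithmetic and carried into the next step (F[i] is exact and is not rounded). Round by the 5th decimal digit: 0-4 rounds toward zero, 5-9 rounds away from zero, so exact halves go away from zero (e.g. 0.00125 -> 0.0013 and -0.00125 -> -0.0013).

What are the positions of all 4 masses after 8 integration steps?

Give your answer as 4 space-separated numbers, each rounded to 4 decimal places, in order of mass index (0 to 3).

Step 0: x=[4.0000 10.0000 17.0000 26.0000] v=[0.0000 0.0000 0.0000 0.0000]
Step 1: x=[4.0000 10.1250 17.2500 25.6250] v=[0.0000 0.5000 1.0000 -1.5000]
Step 2: x=[4.0156 10.3750 17.6563 24.9531] v=[0.0625 1.0000 1.6250 -2.6875]
Step 3: x=[4.0762 10.7403 18.0645 24.1191] v=[0.2422 1.4610 1.6328 -3.3359]
Step 4: x=[4.2198 11.1881 18.3140 23.2783] v=[0.5743 1.7911 0.9980 -3.3632]
Step 5: x=[4.4844 11.6556 18.2933 22.5670] v=[1.0585 1.8699 -0.0828 -2.8454]
Step 6: x=[4.8954 12.0564 17.9771 22.0714] v=[1.6441 1.6032 -1.2648 -1.9823]
Step 7: x=[5.4516 12.3022 17.4326 21.8140] v=[2.2246 0.9831 -2.1780 -1.0295]
Step 8: x=[6.1141 12.3330 16.7945 21.7590] v=[2.6499 0.1230 -2.5525 -0.2202]

Answer: 6.1141 12.3330 16.7945 21.7590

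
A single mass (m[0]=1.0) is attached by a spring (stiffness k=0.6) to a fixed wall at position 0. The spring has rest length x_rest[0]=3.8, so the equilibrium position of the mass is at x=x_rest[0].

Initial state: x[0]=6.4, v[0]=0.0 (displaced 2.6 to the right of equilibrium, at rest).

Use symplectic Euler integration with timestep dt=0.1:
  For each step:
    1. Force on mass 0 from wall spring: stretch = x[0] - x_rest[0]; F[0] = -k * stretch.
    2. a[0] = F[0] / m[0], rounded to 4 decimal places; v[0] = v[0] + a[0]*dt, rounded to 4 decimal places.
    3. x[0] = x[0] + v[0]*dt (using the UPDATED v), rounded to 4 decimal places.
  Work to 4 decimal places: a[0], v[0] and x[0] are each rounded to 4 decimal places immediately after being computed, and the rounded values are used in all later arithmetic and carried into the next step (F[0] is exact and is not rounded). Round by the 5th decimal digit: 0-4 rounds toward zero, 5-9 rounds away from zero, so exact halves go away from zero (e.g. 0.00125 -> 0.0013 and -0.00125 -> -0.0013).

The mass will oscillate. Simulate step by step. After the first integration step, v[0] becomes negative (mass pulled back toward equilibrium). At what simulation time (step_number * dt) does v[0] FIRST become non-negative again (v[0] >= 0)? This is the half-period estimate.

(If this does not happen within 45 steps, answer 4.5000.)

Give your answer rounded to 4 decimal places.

Answer: 4.1000

Derivation:
Step 0: x=[6.4000] v=[0.0000]
Step 1: x=[6.3844] v=[-0.1560]
Step 2: x=[6.3533] v=[-0.3111]
Step 3: x=[6.3069] v=[-0.4643]
Step 4: x=[6.2454] v=[-0.6147]
Step 5: x=[6.1693] v=[-0.7614]
Step 6: x=[6.0789] v=[-0.9036]
Step 7: x=[5.9749] v=[-1.0403]
Step 8: x=[5.8578] v=[-1.1708]
Step 9: x=[5.7284] v=[-1.2943]
Step 10: x=[5.5874] v=[-1.4100]
Step 11: x=[5.4357] v=[-1.5172]
Step 12: x=[5.2742] v=[-1.6153]
Step 13: x=[5.1038] v=[-1.7038]
Step 14: x=[4.9256] v=[-1.7820]
Step 15: x=[4.7407] v=[-1.8495]
Step 16: x=[4.5501] v=[-1.9059]
Step 17: x=[4.3550] v=[-1.9509]
Step 18: x=[4.1566] v=[-1.9842]
Step 19: x=[3.9560] v=[-2.0056]
Step 20: x=[3.7545] v=[-2.0150]
Step 21: x=[3.5533] v=[-2.0123]
Step 22: x=[3.3536] v=[-1.9975]
Step 23: x=[3.1565] v=[-1.9707]
Step 24: x=[2.9633] v=[-1.9321]
Step 25: x=[2.7751] v=[-1.8819]
Step 26: x=[2.5931] v=[-1.8204]
Step 27: x=[2.4183] v=[-1.7480]
Step 28: x=[2.2518] v=[-1.6651]
Step 29: x=[2.0946] v=[-1.5722]
Step 30: x=[1.9476] v=[-1.4699]
Step 31: x=[1.8117] v=[-1.3588]
Step 32: x=[1.6878] v=[-1.2395]
Step 33: x=[1.5765] v=[-1.1128]
Step 34: x=[1.4786] v=[-0.9794]
Step 35: x=[1.3946] v=[-0.8401]
Step 36: x=[1.3250] v=[-0.6958]
Step 37: x=[1.2703] v=[-0.5473]
Step 38: x=[1.2308] v=[-0.3955]
Step 39: x=[1.2067] v=[-0.2414]
Step 40: x=[1.1981] v=[-0.0858]
Step 41: x=[1.2051] v=[0.0703]
First v>=0 after going negative at step 41, time=4.1000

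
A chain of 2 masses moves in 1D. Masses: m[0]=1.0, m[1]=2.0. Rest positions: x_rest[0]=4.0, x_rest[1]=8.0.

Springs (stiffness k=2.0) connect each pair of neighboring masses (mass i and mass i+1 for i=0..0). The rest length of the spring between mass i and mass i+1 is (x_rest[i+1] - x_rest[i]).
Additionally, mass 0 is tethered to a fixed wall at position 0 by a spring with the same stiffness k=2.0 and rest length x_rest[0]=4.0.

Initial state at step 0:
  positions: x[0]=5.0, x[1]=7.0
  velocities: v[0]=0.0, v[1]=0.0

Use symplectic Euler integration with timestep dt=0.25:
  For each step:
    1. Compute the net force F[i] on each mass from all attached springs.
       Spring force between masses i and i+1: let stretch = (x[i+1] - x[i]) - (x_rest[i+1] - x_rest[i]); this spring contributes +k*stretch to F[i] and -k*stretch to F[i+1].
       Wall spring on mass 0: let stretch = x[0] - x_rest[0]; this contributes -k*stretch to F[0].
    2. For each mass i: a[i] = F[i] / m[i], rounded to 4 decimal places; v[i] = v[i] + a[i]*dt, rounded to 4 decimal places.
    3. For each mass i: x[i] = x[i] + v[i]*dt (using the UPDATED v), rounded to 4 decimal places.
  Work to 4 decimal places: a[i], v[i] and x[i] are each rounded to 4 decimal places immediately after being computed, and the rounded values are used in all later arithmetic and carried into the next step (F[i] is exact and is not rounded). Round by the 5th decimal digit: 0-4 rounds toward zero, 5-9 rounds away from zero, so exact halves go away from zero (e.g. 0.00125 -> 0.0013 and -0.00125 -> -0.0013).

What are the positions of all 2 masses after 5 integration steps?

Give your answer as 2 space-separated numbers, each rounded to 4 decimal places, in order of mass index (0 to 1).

Step 0: x=[5.0000 7.0000] v=[0.0000 0.0000]
Step 1: x=[4.6250 7.1250] v=[-1.5000 0.5000]
Step 2: x=[3.9844 7.3438] v=[-2.5625 0.8750]
Step 3: x=[3.2657 7.6026] v=[-2.8750 1.0352]
Step 4: x=[2.6809 7.8404] v=[-2.3394 0.9510]
Step 5: x=[2.4059 8.0057] v=[-1.1001 0.6611]

Answer: 2.4059 8.0057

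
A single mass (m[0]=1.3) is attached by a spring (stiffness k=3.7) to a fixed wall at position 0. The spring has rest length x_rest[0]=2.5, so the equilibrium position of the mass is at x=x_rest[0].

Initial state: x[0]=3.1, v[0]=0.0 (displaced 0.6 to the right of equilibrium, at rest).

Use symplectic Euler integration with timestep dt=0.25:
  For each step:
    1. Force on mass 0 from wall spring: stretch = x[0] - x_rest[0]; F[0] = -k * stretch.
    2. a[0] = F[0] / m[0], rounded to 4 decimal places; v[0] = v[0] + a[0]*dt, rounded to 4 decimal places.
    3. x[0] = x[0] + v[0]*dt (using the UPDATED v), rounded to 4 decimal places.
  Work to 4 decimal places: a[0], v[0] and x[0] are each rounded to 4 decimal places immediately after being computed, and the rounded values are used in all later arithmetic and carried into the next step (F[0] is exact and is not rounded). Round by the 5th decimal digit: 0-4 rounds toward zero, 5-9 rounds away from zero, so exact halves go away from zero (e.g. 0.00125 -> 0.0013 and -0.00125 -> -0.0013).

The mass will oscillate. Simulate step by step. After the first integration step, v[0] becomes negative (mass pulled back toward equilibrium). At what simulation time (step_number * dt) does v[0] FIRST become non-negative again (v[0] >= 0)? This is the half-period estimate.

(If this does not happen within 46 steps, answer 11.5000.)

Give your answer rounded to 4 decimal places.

Answer: 2.0000

Derivation:
Step 0: x=[3.1000] v=[0.0000]
Step 1: x=[2.9933] v=[-0.4269]
Step 2: x=[2.7988] v=[-0.7779]
Step 3: x=[2.5512] v=[-0.9905]
Step 4: x=[2.2945] v=[-1.0269]
Step 5: x=[2.0743] v=[-0.8807]
Step 6: x=[1.9299] v=[-0.5778]
Step 7: x=[1.8869] v=[-0.1722]
Step 8: x=[1.9529] v=[0.2641]
First v>=0 after going negative at step 8, time=2.0000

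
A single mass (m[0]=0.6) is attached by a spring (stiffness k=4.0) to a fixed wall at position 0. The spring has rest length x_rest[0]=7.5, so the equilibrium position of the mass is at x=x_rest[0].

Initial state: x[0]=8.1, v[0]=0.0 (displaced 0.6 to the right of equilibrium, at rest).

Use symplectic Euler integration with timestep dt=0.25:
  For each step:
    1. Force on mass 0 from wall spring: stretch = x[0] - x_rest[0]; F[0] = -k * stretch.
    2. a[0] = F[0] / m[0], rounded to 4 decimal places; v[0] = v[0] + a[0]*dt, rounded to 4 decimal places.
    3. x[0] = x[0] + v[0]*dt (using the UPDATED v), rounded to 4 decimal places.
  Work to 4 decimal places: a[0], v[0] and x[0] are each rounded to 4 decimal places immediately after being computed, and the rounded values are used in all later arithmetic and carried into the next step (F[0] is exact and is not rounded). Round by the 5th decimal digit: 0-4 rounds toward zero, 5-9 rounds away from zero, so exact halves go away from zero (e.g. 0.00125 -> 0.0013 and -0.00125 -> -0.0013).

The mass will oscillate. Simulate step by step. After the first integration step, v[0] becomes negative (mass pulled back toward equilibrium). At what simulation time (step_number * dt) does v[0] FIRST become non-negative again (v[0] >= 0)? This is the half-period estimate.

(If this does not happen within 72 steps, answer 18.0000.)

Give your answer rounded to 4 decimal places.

Answer: 1.2500

Derivation:
Step 0: x=[8.1000] v=[0.0000]
Step 1: x=[7.8500] v=[-1.0000]
Step 2: x=[7.4542] v=[-1.5833]
Step 3: x=[7.0775] v=[-1.5070]
Step 4: x=[6.8768] v=[-0.8028]
Step 5: x=[6.9358] v=[0.2359]
First v>=0 after going negative at step 5, time=1.2500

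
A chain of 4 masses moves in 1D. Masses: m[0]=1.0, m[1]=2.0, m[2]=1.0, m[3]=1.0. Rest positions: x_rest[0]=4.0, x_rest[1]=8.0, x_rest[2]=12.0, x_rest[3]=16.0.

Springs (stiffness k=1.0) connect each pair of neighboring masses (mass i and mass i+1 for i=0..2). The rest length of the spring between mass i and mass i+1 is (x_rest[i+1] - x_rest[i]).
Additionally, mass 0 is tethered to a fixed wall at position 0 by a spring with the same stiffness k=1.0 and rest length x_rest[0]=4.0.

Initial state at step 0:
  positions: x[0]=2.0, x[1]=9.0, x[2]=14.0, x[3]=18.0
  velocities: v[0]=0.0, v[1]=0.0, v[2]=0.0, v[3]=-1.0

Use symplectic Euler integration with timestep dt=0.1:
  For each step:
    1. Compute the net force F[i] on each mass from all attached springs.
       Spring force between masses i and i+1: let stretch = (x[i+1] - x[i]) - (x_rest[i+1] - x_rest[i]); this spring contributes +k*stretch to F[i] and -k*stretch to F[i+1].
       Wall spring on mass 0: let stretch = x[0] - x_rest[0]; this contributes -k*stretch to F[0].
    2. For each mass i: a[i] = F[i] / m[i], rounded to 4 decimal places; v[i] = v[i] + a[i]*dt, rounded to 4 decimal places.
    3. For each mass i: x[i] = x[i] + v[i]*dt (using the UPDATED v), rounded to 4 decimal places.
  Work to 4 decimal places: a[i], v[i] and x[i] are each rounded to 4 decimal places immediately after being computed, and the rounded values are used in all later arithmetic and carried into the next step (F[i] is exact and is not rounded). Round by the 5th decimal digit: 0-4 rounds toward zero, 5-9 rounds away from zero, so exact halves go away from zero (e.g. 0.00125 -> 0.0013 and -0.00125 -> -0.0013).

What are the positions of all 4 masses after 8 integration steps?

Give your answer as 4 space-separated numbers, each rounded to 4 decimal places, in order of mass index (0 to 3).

Step 0: x=[2.0000 9.0000 14.0000 18.0000] v=[0.0000 0.0000 0.0000 -1.0000]
Step 1: x=[2.0500 8.9900 13.9900 17.9000] v=[0.5000 -0.1000 -0.1000 -1.0000]
Step 2: x=[2.1489 8.9703 13.9691 17.8009] v=[0.9890 -0.1970 -0.2090 -0.9910]
Step 3: x=[2.2945 8.9415 13.9365 17.7035] v=[1.4563 -0.2881 -0.3257 -0.9742]
Step 4: x=[2.4837 8.9044 13.8917 17.6084] v=[1.8916 -0.3707 -0.4485 -0.9509]
Step 5: x=[2.7122 8.8602 13.8341 17.5161] v=[2.2853 -0.4424 -0.5756 -0.9226]
Step 6: x=[2.9751 8.8101 13.7636 17.4270] v=[2.6289 -0.5011 -0.7048 -0.8908]
Step 7: x=[3.2666 8.7556 13.6802 17.3413] v=[2.9149 -0.5452 -0.8338 -0.8571]
Step 8: x=[3.5803 8.6983 13.5842 17.2590] v=[3.1371 -0.5734 -0.9602 -0.8232]

Answer: 3.5803 8.6983 13.5842 17.2590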